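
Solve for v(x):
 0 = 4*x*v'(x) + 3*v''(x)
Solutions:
 v(x) = C1 + C2*erf(sqrt(6)*x/3)


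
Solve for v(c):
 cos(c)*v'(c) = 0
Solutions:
 v(c) = C1


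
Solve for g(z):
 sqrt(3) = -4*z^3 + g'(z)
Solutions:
 g(z) = C1 + z^4 + sqrt(3)*z


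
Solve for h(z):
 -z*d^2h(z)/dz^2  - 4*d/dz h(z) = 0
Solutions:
 h(z) = C1 + C2/z^3


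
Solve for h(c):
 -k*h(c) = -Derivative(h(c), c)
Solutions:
 h(c) = C1*exp(c*k)


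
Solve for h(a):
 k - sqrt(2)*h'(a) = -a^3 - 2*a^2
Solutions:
 h(a) = C1 + sqrt(2)*a^4/8 + sqrt(2)*a^3/3 + sqrt(2)*a*k/2


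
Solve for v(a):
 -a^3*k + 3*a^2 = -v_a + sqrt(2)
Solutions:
 v(a) = C1 + a^4*k/4 - a^3 + sqrt(2)*a


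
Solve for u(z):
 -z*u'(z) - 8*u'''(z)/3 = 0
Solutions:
 u(z) = C1 + Integral(C2*airyai(-3^(1/3)*z/2) + C3*airybi(-3^(1/3)*z/2), z)


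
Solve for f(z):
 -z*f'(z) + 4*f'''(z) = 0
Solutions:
 f(z) = C1 + Integral(C2*airyai(2^(1/3)*z/2) + C3*airybi(2^(1/3)*z/2), z)


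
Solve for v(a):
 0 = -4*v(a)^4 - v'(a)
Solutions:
 v(a) = (-3^(2/3) - 3*3^(1/6)*I)*(1/(C1 + 4*a))^(1/3)/6
 v(a) = (-3^(2/3) + 3*3^(1/6)*I)*(1/(C1 + 4*a))^(1/3)/6
 v(a) = (1/(C1 + 12*a))^(1/3)


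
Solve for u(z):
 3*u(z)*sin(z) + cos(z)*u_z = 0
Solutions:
 u(z) = C1*cos(z)^3


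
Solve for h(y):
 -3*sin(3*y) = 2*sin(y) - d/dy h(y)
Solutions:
 h(y) = C1 - 2*cos(y) - cos(3*y)


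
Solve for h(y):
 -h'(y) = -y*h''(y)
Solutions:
 h(y) = C1 + C2*y^2


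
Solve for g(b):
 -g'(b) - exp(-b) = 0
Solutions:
 g(b) = C1 + exp(-b)


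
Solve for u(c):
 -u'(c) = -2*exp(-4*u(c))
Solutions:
 u(c) = log(-I*(C1 + 8*c)^(1/4))
 u(c) = log(I*(C1 + 8*c)^(1/4))
 u(c) = log(-(C1 + 8*c)^(1/4))
 u(c) = log(C1 + 8*c)/4


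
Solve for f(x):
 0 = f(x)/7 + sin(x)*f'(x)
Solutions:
 f(x) = C1*(cos(x) + 1)^(1/14)/(cos(x) - 1)^(1/14)


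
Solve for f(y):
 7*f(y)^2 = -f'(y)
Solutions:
 f(y) = 1/(C1 + 7*y)


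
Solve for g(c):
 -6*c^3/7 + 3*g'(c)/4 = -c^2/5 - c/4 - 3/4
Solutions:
 g(c) = C1 + 2*c^4/7 - 4*c^3/45 - c^2/6 - c


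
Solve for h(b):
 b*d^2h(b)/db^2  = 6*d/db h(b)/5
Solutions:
 h(b) = C1 + C2*b^(11/5)


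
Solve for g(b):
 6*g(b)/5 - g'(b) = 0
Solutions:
 g(b) = C1*exp(6*b/5)


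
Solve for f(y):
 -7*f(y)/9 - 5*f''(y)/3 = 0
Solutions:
 f(y) = C1*sin(sqrt(105)*y/15) + C2*cos(sqrt(105)*y/15)


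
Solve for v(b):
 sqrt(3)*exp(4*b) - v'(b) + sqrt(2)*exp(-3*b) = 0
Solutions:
 v(b) = C1 + sqrt(3)*exp(4*b)/4 - sqrt(2)*exp(-3*b)/3


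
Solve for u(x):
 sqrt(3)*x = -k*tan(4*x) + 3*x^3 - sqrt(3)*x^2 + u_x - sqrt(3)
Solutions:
 u(x) = C1 - k*log(cos(4*x))/4 - 3*x^4/4 + sqrt(3)*x^3/3 + sqrt(3)*x^2/2 + sqrt(3)*x


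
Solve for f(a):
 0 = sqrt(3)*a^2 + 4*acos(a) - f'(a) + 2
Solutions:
 f(a) = C1 + sqrt(3)*a^3/3 + 4*a*acos(a) + 2*a - 4*sqrt(1 - a^2)


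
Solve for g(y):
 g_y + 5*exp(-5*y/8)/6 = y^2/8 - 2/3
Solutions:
 g(y) = C1 + y^3/24 - 2*y/3 + 4*exp(-5*y/8)/3


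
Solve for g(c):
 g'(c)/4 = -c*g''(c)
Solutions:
 g(c) = C1 + C2*c^(3/4)


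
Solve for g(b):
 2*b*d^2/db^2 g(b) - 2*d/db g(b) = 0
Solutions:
 g(b) = C1 + C2*b^2


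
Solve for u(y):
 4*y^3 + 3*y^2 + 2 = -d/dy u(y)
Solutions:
 u(y) = C1 - y^4 - y^3 - 2*y


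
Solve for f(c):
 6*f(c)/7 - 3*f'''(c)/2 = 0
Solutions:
 f(c) = C3*exp(14^(2/3)*c/7) + (C1*sin(14^(2/3)*sqrt(3)*c/14) + C2*cos(14^(2/3)*sqrt(3)*c/14))*exp(-14^(2/3)*c/14)


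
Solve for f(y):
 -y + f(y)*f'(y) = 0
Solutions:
 f(y) = -sqrt(C1 + y^2)
 f(y) = sqrt(C1 + y^2)


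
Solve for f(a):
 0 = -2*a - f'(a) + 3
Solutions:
 f(a) = C1 - a^2 + 3*a


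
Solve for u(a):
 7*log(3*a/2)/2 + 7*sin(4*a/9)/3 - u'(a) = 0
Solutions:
 u(a) = C1 + 7*a*log(a)/2 - 7*a/2 - 4*a*log(2) + a*log(6)/2 + 3*a*log(3) - 21*cos(4*a/9)/4


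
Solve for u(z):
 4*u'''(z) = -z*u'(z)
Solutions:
 u(z) = C1 + Integral(C2*airyai(-2^(1/3)*z/2) + C3*airybi(-2^(1/3)*z/2), z)


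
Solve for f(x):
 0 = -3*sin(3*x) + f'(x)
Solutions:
 f(x) = C1 - cos(3*x)


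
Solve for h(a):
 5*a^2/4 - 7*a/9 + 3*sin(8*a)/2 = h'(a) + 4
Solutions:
 h(a) = C1 + 5*a^3/12 - 7*a^2/18 - 4*a - 3*cos(8*a)/16


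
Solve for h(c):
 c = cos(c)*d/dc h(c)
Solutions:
 h(c) = C1 + Integral(c/cos(c), c)


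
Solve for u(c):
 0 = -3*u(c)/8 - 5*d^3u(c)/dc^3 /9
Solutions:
 u(c) = C3*exp(-3*5^(2/3)*c/10) + (C1*sin(3*sqrt(3)*5^(2/3)*c/20) + C2*cos(3*sqrt(3)*5^(2/3)*c/20))*exp(3*5^(2/3)*c/20)


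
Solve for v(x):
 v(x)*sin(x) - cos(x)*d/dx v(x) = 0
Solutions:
 v(x) = C1/cos(x)


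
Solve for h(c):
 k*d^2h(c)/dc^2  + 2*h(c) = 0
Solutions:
 h(c) = C1*exp(-sqrt(2)*c*sqrt(-1/k)) + C2*exp(sqrt(2)*c*sqrt(-1/k))


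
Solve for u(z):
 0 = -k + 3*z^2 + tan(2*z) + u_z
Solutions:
 u(z) = C1 + k*z - z^3 + log(cos(2*z))/2


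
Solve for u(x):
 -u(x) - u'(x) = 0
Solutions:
 u(x) = C1*exp(-x)


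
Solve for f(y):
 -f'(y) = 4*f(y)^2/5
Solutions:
 f(y) = 5/(C1 + 4*y)


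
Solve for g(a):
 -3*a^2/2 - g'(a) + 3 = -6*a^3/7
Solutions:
 g(a) = C1 + 3*a^4/14 - a^3/2 + 3*a


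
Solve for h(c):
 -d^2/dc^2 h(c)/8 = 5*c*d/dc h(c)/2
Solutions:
 h(c) = C1 + C2*erf(sqrt(10)*c)


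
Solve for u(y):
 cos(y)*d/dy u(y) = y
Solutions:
 u(y) = C1 + Integral(y/cos(y), y)


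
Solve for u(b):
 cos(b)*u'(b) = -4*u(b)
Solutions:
 u(b) = C1*(sin(b)^2 - 2*sin(b) + 1)/(sin(b)^2 + 2*sin(b) + 1)


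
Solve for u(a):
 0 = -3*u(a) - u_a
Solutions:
 u(a) = C1*exp(-3*a)


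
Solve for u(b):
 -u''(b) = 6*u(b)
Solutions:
 u(b) = C1*sin(sqrt(6)*b) + C2*cos(sqrt(6)*b)


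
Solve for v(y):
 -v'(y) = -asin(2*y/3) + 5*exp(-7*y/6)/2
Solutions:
 v(y) = C1 + y*asin(2*y/3) + sqrt(9 - 4*y^2)/2 + 15*exp(-7*y/6)/7


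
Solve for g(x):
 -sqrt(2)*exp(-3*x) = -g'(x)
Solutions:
 g(x) = C1 - sqrt(2)*exp(-3*x)/3


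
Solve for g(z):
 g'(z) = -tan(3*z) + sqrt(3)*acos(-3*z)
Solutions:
 g(z) = C1 + sqrt(3)*(z*acos(-3*z) + sqrt(1 - 9*z^2)/3) + log(cos(3*z))/3


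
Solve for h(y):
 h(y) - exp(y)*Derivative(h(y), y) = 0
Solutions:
 h(y) = C1*exp(-exp(-y))


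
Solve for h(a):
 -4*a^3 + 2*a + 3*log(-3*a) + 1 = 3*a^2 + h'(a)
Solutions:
 h(a) = C1 - a^4 - a^3 + a^2 + 3*a*log(-a) + a*(-2 + 3*log(3))


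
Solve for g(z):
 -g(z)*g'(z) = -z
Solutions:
 g(z) = -sqrt(C1 + z^2)
 g(z) = sqrt(C1 + z^2)


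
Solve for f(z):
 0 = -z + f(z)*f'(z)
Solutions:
 f(z) = -sqrt(C1 + z^2)
 f(z) = sqrt(C1 + z^2)


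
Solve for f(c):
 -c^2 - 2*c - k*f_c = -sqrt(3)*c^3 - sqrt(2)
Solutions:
 f(c) = C1 + sqrt(3)*c^4/(4*k) - c^3/(3*k) - c^2/k + sqrt(2)*c/k


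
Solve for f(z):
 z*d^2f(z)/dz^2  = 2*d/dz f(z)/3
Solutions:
 f(z) = C1 + C2*z^(5/3)


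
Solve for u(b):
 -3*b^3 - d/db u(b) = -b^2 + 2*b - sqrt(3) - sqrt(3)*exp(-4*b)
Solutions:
 u(b) = C1 - 3*b^4/4 + b^3/3 - b^2 + sqrt(3)*b - sqrt(3)*exp(-4*b)/4


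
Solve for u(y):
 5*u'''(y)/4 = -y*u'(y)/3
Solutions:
 u(y) = C1 + Integral(C2*airyai(-30^(2/3)*y/15) + C3*airybi(-30^(2/3)*y/15), y)


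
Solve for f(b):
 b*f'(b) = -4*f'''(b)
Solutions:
 f(b) = C1 + Integral(C2*airyai(-2^(1/3)*b/2) + C3*airybi(-2^(1/3)*b/2), b)


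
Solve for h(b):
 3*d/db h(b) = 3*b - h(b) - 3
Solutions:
 h(b) = C1*exp(-b/3) + 3*b - 12


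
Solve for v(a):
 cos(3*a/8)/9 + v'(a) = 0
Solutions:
 v(a) = C1 - 8*sin(3*a/8)/27


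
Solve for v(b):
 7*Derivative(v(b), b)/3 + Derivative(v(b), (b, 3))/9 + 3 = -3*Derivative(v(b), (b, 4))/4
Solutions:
 v(b) = C1 + C2*exp(b*(-8 + 8*2^(2/3)/(243*sqrt(2893849) + 413375)^(1/3) + 2^(1/3)*(243*sqrt(2893849) + 413375)^(1/3))/162)*sin(2^(1/3)*sqrt(3)*b*(-(243*sqrt(2893849) + 413375)^(1/3) + 8*2^(1/3)/(243*sqrt(2893849) + 413375)^(1/3))/162) + C3*exp(b*(-8 + 8*2^(2/3)/(243*sqrt(2893849) + 413375)^(1/3) + 2^(1/3)*(243*sqrt(2893849) + 413375)^(1/3))/162)*cos(2^(1/3)*sqrt(3)*b*(-(243*sqrt(2893849) + 413375)^(1/3) + 8*2^(1/3)/(243*sqrt(2893849) + 413375)^(1/3))/162) + C4*exp(-b*(8*2^(2/3)/(243*sqrt(2893849) + 413375)^(1/3) + 4 + 2^(1/3)*(243*sqrt(2893849) + 413375)^(1/3))/81) - 9*b/7


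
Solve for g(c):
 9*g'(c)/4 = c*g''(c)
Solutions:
 g(c) = C1 + C2*c^(13/4)


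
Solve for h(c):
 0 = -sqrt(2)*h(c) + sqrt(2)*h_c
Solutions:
 h(c) = C1*exp(c)


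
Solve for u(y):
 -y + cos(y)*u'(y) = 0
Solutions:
 u(y) = C1 + Integral(y/cos(y), y)


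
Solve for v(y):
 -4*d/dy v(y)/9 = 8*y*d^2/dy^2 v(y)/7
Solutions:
 v(y) = C1 + C2*y^(11/18)


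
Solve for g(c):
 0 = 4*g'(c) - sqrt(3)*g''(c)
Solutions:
 g(c) = C1 + C2*exp(4*sqrt(3)*c/3)


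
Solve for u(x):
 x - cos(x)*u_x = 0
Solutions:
 u(x) = C1 + Integral(x/cos(x), x)


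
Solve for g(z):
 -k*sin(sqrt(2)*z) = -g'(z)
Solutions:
 g(z) = C1 - sqrt(2)*k*cos(sqrt(2)*z)/2


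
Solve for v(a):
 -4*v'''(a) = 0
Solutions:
 v(a) = C1 + C2*a + C3*a^2


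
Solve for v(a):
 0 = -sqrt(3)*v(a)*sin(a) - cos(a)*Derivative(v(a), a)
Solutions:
 v(a) = C1*cos(a)^(sqrt(3))


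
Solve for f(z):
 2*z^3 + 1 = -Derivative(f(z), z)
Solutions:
 f(z) = C1 - z^4/2 - z


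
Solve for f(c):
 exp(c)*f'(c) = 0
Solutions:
 f(c) = C1


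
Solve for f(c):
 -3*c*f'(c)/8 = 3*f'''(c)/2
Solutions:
 f(c) = C1 + Integral(C2*airyai(-2^(1/3)*c/2) + C3*airybi(-2^(1/3)*c/2), c)


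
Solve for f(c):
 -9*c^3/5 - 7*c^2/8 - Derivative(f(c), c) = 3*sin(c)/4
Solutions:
 f(c) = C1 - 9*c^4/20 - 7*c^3/24 + 3*cos(c)/4


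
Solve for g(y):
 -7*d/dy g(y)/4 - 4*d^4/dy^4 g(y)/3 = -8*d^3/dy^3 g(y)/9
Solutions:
 g(y) = C1 + C2*exp(y*(32*2^(2/3)/(27*sqrt(310737) + 15053)^(1/3) + 16 + 2^(1/3)*(27*sqrt(310737) + 15053)^(1/3))/72)*sin(2^(1/3)*sqrt(3)*y*(-(27*sqrt(310737) + 15053)^(1/3) + 32*2^(1/3)/(27*sqrt(310737) + 15053)^(1/3))/72) + C3*exp(y*(32*2^(2/3)/(27*sqrt(310737) + 15053)^(1/3) + 16 + 2^(1/3)*(27*sqrt(310737) + 15053)^(1/3))/72)*cos(2^(1/3)*sqrt(3)*y*(-(27*sqrt(310737) + 15053)^(1/3) + 32*2^(1/3)/(27*sqrt(310737) + 15053)^(1/3))/72) + C4*exp(y*(-2^(1/3)*(27*sqrt(310737) + 15053)^(1/3) - 32*2^(2/3)/(27*sqrt(310737) + 15053)^(1/3) + 8)/36)


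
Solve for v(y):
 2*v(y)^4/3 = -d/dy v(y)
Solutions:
 v(y) = (-1 - sqrt(3)*I)*(1/(C1 + 2*y))^(1/3)/2
 v(y) = (-1 + sqrt(3)*I)*(1/(C1 + 2*y))^(1/3)/2
 v(y) = (1/(C1 + 2*y))^(1/3)


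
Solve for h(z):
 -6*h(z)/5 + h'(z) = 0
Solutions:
 h(z) = C1*exp(6*z/5)


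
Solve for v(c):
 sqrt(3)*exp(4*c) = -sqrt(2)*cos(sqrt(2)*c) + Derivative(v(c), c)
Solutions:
 v(c) = C1 + sqrt(3)*exp(4*c)/4 + sin(sqrt(2)*c)


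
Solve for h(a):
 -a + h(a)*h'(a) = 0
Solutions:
 h(a) = -sqrt(C1 + a^2)
 h(a) = sqrt(C1 + a^2)


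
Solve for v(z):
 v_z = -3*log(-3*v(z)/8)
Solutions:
 Integral(1/(log(-_y) - 3*log(2) + log(3)), (_y, v(z)))/3 = C1 - z


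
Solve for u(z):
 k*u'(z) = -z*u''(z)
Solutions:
 u(z) = C1 + z^(1 - re(k))*(C2*sin(log(z)*Abs(im(k))) + C3*cos(log(z)*im(k)))


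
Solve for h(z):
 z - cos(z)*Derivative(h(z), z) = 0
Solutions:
 h(z) = C1 + Integral(z/cos(z), z)


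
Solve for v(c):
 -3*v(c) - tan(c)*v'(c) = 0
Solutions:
 v(c) = C1/sin(c)^3


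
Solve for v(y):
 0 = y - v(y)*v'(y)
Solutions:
 v(y) = -sqrt(C1 + y^2)
 v(y) = sqrt(C1 + y^2)


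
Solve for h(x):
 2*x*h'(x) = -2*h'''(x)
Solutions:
 h(x) = C1 + Integral(C2*airyai(-x) + C3*airybi(-x), x)


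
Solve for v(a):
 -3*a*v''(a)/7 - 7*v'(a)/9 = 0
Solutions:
 v(a) = C1 + C2/a^(22/27)


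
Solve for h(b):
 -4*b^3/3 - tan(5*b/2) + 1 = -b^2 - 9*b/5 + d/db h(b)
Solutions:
 h(b) = C1 - b^4/3 + b^3/3 + 9*b^2/10 + b + 2*log(cos(5*b/2))/5


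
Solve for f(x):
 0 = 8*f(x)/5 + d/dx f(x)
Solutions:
 f(x) = C1*exp(-8*x/5)


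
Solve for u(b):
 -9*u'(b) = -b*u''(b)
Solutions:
 u(b) = C1 + C2*b^10


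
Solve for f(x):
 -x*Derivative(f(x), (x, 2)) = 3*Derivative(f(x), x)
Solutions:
 f(x) = C1 + C2/x^2


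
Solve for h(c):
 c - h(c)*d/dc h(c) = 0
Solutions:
 h(c) = -sqrt(C1 + c^2)
 h(c) = sqrt(C1 + c^2)


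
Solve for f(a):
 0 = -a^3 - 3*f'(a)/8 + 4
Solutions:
 f(a) = C1 - 2*a^4/3 + 32*a/3


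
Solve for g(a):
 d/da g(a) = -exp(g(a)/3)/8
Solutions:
 g(a) = 3*log(1/(C1 + a)) + 3*log(24)


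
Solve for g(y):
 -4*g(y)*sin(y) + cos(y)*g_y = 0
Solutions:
 g(y) = C1/cos(y)^4


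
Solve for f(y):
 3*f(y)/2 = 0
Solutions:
 f(y) = 0


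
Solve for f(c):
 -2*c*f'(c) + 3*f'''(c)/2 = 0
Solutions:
 f(c) = C1 + Integral(C2*airyai(6^(2/3)*c/3) + C3*airybi(6^(2/3)*c/3), c)


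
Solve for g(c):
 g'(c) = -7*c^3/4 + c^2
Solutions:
 g(c) = C1 - 7*c^4/16 + c^3/3


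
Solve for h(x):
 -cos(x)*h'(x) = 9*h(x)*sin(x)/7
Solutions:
 h(x) = C1*cos(x)^(9/7)


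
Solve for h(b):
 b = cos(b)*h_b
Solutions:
 h(b) = C1 + Integral(b/cos(b), b)


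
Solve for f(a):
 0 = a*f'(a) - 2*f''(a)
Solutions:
 f(a) = C1 + C2*erfi(a/2)


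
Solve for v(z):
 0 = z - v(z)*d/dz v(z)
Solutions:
 v(z) = -sqrt(C1 + z^2)
 v(z) = sqrt(C1 + z^2)


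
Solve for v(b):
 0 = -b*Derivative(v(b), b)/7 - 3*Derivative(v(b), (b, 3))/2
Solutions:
 v(b) = C1 + Integral(C2*airyai(-2^(1/3)*21^(2/3)*b/21) + C3*airybi(-2^(1/3)*21^(2/3)*b/21), b)


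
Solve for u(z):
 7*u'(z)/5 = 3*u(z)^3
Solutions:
 u(z) = -sqrt(14)*sqrt(-1/(C1 + 15*z))/2
 u(z) = sqrt(14)*sqrt(-1/(C1 + 15*z))/2


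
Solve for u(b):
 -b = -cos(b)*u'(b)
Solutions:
 u(b) = C1 + Integral(b/cos(b), b)


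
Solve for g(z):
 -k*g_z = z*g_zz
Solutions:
 g(z) = C1 + z^(1 - re(k))*(C2*sin(log(z)*Abs(im(k))) + C3*cos(log(z)*im(k)))


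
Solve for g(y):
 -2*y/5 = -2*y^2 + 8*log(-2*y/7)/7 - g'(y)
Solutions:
 g(y) = C1 - 2*y^3/3 + y^2/5 + 8*y*log(-y)/7 + 8*y*(-log(7) - 1 + log(2))/7


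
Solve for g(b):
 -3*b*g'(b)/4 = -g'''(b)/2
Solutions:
 g(b) = C1 + Integral(C2*airyai(2^(2/3)*3^(1/3)*b/2) + C3*airybi(2^(2/3)*3^(1/3)*b/2), b)


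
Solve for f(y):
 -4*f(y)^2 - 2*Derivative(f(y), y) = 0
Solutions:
 f(y) = 1/(C1 + 2*y)


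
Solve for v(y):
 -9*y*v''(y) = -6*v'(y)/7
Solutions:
 v(y) = C1 + C2*y^(23/21)


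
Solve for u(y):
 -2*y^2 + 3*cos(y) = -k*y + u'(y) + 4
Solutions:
 u(y) = C1 + k*y^2/2 - 2*y^3/3 - 4*y + 3*sin(y)


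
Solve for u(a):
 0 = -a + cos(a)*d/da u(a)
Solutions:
 u(a) = C1 + Integral(a/cos(a), a)


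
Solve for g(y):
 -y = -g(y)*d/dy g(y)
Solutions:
 g(y) = -sqrt(C1 + y^2)
 g(y) = sqrt(C1 + y^2)


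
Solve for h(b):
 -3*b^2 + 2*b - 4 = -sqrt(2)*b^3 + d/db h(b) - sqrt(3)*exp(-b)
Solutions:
 h(b) = C1 + sqrt(2)*b^4/4 - b^3 + b^2 - 4*b - sqrt(3)*exp(-b)


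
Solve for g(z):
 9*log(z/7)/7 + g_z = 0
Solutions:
 g(z) = C1 - 9*z*log(z)/7 + 9*z/7 + 9*z*log(7)/7


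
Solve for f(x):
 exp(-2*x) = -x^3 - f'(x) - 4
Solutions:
 f(x) = C1 - x^4/4 - 4*x + exp(-2*x)/2


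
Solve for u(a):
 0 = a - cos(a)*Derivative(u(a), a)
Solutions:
 u(a) = C1 + Integral(a/cos(a), a)


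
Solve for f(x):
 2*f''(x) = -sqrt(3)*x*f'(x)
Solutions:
 f(x) = C1 + C2*erf(3^(1/4)*x/2)


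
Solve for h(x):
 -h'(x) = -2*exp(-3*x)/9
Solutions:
 h(x) = C1 - 2*exp(-3*x)/27


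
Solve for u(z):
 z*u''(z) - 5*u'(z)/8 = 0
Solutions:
 u(z) = C1 + C2*z^(13/8)


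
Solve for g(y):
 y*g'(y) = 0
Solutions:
 g(y) = C1


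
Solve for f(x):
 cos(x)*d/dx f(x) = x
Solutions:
 f(x) = C1 + Integral(x/cos(x), x)


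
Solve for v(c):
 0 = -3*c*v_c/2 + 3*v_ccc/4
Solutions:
 v(c) = C1 + Integral(C2*airyai(2^(1/3)*c) + C3*airybi(2^(1/3)*c), c)


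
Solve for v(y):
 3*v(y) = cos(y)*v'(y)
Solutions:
 v(y) = C1*(sin(y) + 1)^(3/2)/(sin(y) - 1)^(3/2)


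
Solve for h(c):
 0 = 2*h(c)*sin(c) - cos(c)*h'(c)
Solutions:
 h(c) = C1/cos(c)^2


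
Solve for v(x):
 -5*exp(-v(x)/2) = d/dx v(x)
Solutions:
 v(x) = 2*log(C1 - 5*x/2)


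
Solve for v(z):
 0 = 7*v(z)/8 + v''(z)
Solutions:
 v(z) = C1*sin(sqrt(14)*z/4) + C2*cos(sqrt(14)*z/4)


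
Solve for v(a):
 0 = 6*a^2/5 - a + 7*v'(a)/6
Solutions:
 v(a) = C1 - 12*a^3/35 + 3*a^2/7


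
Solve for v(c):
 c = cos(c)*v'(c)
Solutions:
 v(c) = C1 + Integral(c/cos(c), c)


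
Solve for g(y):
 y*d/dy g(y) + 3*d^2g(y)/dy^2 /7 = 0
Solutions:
 g(y) = C1 + C2*erf(sqrt(42)*y/6)


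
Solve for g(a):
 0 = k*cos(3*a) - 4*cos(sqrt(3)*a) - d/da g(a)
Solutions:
 g(a) = C1 + k*sin(3*a)/3 - 4*sqrt(3)*sin(sqrt(3)*a)/3


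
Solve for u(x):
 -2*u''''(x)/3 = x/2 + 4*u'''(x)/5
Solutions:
 u(x) = C1 + C2*x + C3*x^2 + C4*exp(-6*x/5) - 5*x^4/192 + 25*x^3/288


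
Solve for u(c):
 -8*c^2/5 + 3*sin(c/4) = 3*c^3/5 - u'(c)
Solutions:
 u(c) = C1 + 3*c^4/20 + 8*c^3/15 + 12*cos(c/4)


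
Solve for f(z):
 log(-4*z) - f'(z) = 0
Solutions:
 f(z) = C1 + z*log(-z) + z*(-1 + 2*log(2))


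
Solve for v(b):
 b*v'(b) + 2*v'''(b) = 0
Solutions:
 v(b) = C1 + Integral(C2*airyai(-2^(2/3)*b/2) + C3*airybi(-2^(2/3)*b/2), b)


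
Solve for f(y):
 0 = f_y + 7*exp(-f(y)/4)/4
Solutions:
 f(y) = 4*log(C1 - 7*y/16)


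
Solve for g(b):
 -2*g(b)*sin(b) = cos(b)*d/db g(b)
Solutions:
 g(b) = C1*cos(b)^2


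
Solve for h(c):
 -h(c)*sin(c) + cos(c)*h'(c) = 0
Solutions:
 h(c) = C1/cos(c)


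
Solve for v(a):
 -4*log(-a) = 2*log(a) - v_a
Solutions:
 v(a) = C1 + 6*a*log(a) + 2*a*(-3 + 2*I*pi)


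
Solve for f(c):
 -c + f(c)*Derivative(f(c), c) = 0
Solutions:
 f(c) = -sqrt(C1 + c^2)
 f(c) = sqrt(C1 + c^2)


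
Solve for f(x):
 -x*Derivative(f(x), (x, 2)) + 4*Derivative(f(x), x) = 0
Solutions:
 f(x) = C1 + C2*x^5


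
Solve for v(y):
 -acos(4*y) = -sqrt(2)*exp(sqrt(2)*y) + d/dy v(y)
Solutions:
 v(y) = C1 - y*acos(4*y) + sqrt(1 - 16*y^2)/4 + exp(sqrt(2)*y)


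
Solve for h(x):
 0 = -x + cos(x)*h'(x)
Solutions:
 h(x) = C1 + Integral(x/cos(x), x)


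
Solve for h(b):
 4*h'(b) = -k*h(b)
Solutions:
 h(b) = C1*exp(-b*k/4)


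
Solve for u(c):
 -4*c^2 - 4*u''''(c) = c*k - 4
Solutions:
 u(c) = C1 + C2*c + C3*c^2 + C4*c^3 - c^6/360 - c^5*k/480 + c^4/24


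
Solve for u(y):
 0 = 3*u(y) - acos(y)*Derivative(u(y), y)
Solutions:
 u(y) = C1*exp(3*Integral(1/acos(y), y))


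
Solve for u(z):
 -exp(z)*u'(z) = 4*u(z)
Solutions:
 u(z) = C1*exp(4*exp(-z))


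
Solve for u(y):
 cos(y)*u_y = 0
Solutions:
 u(y) = C1


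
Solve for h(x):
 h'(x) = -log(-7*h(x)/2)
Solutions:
 Integral(1/(log(-_y) - log(2) + log(7)), (_y, h(x))) = C1 - x


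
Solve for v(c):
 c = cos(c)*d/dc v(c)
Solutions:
 v(c) = C1 + Integral(c/cos(c), c)


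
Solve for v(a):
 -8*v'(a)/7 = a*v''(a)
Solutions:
 v(a) = C1 + C2/a^(1/7)


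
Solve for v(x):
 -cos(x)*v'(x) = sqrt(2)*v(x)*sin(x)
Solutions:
 v(x) = C1*cos(x)^(sqrt(2))


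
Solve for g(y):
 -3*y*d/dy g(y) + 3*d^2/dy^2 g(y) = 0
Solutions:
 g(y) = C1 + C2*erfi(sqrt(2)*y/2)


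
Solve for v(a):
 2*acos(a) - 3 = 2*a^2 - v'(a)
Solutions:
 v(a) = C1 + 2*a^3/3 - 2*a*acos(a) + 3*a + 2*sqrt(1 - a^2)


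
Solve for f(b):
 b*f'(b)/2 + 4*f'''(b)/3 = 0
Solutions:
 f(b) = C1 + Integral(C2*airyai(-3^(1/3)*b/2) + C3*airybi(-3^(1/3)*b/2), b)


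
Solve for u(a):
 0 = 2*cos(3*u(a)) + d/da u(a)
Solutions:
 u(a) = -asin((C1 + exp(12*a))/(C1 - exp(12*a)))/3 + pi/3
 u(a) = asin((C1 + exp(12*a))/(C1 - exp(12*a)))/3


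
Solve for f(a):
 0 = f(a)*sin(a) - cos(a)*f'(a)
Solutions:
 f(a) = C1/cos(a)


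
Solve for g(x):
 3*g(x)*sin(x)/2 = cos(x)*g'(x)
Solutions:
 g(x) = C1/cos(x)^(3/2)


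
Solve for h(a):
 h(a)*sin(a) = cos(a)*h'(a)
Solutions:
 h(a) = C1/cos(a)


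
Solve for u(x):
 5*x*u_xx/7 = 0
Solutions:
 u(x) = C1 + C2*x


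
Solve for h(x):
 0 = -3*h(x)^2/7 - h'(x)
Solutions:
 h(x) = 7/(C1 + 3*x)


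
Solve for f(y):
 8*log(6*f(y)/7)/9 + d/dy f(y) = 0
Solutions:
 9*Integral(1/(log(_y) - log(7) + log(6)), (_y, f(y)))/8 = C1 - y


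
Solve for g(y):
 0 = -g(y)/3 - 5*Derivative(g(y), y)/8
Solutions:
 g(y) = C1*exp(-8*y/15)


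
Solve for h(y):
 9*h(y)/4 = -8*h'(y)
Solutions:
 h(y) = C1*exp(-9*y/32)


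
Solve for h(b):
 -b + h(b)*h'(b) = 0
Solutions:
 h(b) = -sqrt(C1 + b^2)
 h(b) = sqrt(C1 + b^2)


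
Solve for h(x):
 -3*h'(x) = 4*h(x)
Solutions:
 h(x) = C1*exp(-4*x/3)


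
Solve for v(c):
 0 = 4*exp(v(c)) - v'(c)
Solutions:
 v(c) = log(-1/(C1 + 4*c))


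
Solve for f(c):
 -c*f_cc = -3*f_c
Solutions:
 f(c) = C1 + C2*c^4


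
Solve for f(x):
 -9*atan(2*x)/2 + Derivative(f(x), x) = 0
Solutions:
 f(x) = C1 + 9*x*atan(2*x)/2 - 9*log(4*x^2 + 1)/8


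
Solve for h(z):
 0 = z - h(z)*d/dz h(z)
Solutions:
 h(z) = -sqrt(C1 + z^2)
 h(z) = sqrt(C1 + z^2)


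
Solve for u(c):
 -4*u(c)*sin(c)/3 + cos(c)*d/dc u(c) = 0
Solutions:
 u(c) = C1/cos(c)^(4/3)


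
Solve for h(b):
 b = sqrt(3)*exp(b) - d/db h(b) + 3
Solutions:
 h(b) = C1 - b^2/2 + 3*b + sqrt(3)*exp(b)


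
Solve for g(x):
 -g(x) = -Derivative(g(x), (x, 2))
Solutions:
 g(x) = C1*exp(-x) + C2*exp(x)


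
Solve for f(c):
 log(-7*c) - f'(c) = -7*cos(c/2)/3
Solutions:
 f(c) = C1 + c*log(-c) - c + c*log(7) + 14*sin(c/2)/3


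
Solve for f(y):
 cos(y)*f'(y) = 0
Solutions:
 f(y) = C1


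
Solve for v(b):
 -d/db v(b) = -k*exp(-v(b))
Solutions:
 v(b) = log(C1 + b*k)


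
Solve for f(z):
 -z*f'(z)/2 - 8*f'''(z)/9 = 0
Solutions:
 f(z) = C1 + Integral(C2*airyai(-6^(2/3)*z/4) + C3*airybi(-6^(2/3)*z/4), z)


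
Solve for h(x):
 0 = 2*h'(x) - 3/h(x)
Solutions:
 h(x) = -sqrt(C1 + 3*x)
 h(x) = sqrt(C1 + 3*x)


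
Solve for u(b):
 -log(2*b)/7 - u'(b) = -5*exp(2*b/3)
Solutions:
 u(b) = C1 - b*log(b)/7 + b*(1 - log(2))/7 + 15*exp(2*b/3)/2


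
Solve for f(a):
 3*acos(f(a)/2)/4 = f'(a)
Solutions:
 Integral(1/acos(_y/2), (_y, f(a))) = C1 + 3*a/4


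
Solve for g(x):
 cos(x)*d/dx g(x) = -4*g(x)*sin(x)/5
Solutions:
 g(x) = C1*cos(x)^(4/5)


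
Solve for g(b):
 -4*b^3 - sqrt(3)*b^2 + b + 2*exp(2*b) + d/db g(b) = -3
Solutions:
 g(b) = C1 + b^4 + sqrt(3)*b^3/3 - b^2/2 - 3*b - exp(2*b)


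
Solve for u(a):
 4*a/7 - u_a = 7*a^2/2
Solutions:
 u(a) = C1 - 7*a^3/6 + 2*a^2/7


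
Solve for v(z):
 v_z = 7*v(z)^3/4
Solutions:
 v(z) = -sqrt(2)*sqrt(-1/(C1 + 7*z))
 v(z) = sqrt(2)*sqrt(-1/(C1 + 7*z))


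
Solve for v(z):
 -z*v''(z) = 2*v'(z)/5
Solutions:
 v(z) = C1 + C2*z^(3/5)


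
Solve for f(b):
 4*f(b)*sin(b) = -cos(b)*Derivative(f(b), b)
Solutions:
 f(b) = C1*cos(b)^4


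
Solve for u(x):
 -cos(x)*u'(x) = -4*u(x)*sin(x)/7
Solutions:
 u(x) = C1/cos(x)^(4/7)


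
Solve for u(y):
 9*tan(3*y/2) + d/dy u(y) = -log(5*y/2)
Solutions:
 u(y) = C1 - y*log(y) - y*log(5) + y*log(2) + y + 6*log(cos(3*y/2))


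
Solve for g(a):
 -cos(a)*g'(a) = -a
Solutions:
 g(a) = C1 + Integral(a/cos(a), a)


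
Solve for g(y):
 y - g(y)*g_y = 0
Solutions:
 g(y) = -sqrt(C1 + y^2)
 g(y) = sqrt(C1 + y^2)


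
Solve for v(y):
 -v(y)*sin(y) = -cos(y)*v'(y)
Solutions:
 v(y) = C1/cos(y)


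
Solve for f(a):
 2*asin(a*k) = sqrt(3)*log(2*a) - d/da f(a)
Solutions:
 f(a) = C1 + sqrt(3)*a*(log(a) - 1) + sqrt(3)*a*log(2) - 2*Piecewise((a*asin(a*k) + sqrt(-a^2*k^2 + 1)/k, Ne(k, 0)), (0, True))


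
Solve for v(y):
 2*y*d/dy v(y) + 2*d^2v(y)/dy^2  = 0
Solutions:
 v(y) = C1 + C2*erf(sqrt(2)*y/2)


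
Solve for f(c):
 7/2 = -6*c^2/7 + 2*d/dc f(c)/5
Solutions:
 f(c) = C1 + 5*c^3/7 + 35*c/4


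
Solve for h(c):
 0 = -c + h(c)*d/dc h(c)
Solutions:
 h(c) = -sqrt(C1 + c^2)
 h(c) = sqrt(C1 + c^2)


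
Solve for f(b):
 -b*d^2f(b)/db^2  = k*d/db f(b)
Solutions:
 f(b) = C1 + b^(1 - re(k))*(C2*sin(log(b)*Abs(im(k))) + C3*cos(log(b)*im(k)))


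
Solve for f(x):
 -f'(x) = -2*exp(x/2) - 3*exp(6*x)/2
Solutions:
 f(x) = C1 + 4*exp(x/2) + exp(6*x)/4


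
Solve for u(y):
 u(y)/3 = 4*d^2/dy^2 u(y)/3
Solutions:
 u(y) = C1*exp(-y/2) + C2*exp(y/2)


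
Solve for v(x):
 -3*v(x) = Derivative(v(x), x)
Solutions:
 v(x) = C1*exp(-3*x)


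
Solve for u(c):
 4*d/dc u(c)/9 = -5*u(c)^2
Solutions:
 u(c) = 4/(C1 + 45*c)


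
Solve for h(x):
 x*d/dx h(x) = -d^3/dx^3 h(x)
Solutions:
 h(x) = C1 + Integral(C2*airyai(-x) + C3*airybi(-x), x)


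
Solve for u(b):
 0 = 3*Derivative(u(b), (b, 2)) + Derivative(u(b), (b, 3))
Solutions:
 u(b) = C1 + C2*b + C3*exp(-3*b)


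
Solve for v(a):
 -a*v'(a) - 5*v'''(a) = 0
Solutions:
 v(a) = C1 + Integral(C2*airyai(-5^(2/3)*a/5) + C3*airybi(-5^(2/3)*a/5), a)


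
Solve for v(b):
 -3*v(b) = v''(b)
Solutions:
 v(b) = C1*sin(sqrt(3)*b) + C2*cos(sqrt(3)*b)


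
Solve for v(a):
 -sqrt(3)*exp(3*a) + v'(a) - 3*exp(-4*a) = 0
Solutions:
 v(a) = C1 + sqrt(3)*exp(3*a)/3 - 3*exp(-4*a)/4


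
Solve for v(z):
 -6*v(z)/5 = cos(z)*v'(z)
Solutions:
 v(z) = C1*(sin(z) - 1)^(3/5)/(sin(z) + 1)^(3/5)


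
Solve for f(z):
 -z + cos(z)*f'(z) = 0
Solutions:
 f(z) = C1 + Integral(z/cos(z), z)


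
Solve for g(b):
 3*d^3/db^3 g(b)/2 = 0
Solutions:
 g(b) = C1 + C2*b + C3*b^2


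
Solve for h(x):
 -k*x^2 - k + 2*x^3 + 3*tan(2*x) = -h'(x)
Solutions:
 h(x) = C1 + k*x^3/3 + k*x - x^4/2 + 3*log(cos(2*x))/2


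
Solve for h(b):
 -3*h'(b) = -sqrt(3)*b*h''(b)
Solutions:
 h(b) = C1 + C2*b^(1 + sqrt(3))


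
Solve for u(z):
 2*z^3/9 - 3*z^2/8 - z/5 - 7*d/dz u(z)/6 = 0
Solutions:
 u(z) = C1 + z^4/21 - 3*z^3/28 - 3*z^2/35


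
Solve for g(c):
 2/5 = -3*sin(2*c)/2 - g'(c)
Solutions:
 g(c) = C1 - 2*c/5 + 3*cos(2*c)/4


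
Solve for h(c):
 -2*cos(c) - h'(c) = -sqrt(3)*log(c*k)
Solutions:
 h(c) = C1 + sqrt(3)*c*(log(c*k) - 1) - 2*sin(c)


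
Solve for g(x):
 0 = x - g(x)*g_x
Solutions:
 g(x) = -sqrt(C1 + x^2)
 g(x) = sqrt(C1 + x^2)


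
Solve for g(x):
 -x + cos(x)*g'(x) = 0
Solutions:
 g(x) = C1 + Integral(x/cos(x), x)


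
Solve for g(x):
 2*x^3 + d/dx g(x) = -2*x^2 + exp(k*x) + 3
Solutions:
 g(x) = C1 - x^4/2 - 2*x^3/3 + 3*x + exp(k*x)/k


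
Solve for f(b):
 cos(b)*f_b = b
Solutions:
 f(b) = C1 + Integral(b/cos(b), b)


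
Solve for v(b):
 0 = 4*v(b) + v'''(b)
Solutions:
 v(b) = C3*exp(-2^(2/3)*b) + (C1*sin(2^(2/3)*sqrt(3)*b/2) + C2*cos(2^(2/3)*sqrt(3)*b/2))*exp(2^(2/3)*b/2)


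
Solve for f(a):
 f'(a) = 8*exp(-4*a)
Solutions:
 f(a) = C1 - 2*exp(-4*a)


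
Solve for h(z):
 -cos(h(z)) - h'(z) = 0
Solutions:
 h(z) = pi - asin((C1 + exp(2*z))/(C1 - exp(2*z)))
 h(z) = asin((C1 + exp(2*z))/(C1 - exp(2*z)))


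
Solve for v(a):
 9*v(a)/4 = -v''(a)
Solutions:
 v(a) = C1*sin(3*a/2) + C2*cos(3*a/2)


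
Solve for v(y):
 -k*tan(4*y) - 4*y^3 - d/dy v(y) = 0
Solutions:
 v(y) = C1 + k*log(cos(4*y))/4 - y^4


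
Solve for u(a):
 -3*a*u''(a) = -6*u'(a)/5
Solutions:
 u(a) = C1 + C2*a^(7/5)


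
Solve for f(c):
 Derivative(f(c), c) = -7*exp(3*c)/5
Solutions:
 f(c) = C1 - 7*exp(3*c)/15


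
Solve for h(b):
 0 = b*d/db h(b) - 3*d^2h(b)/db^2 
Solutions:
 h(b) = C1 + C2*erfi(sqrt(6)*b/6)


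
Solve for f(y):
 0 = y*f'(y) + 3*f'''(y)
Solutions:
 f(y) = C1 + Integral(C2*airyai(-3^(2/3)*y/3) + C3*airybi(-3^(2/3)*y/3), y)


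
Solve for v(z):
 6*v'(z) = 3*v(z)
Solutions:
 v(z) = C1*exp(z/2)


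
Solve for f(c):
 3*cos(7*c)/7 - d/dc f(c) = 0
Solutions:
 f(c) = C1 + 3*sin(7*c)/49


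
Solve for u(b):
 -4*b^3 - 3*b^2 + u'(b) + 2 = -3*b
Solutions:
 u(b) = C1 + b^4 + b^3 - 3*b^2/2 - 2*b


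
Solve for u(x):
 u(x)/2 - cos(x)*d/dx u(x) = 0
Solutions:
 u(x) = C1*(sin(x) + 1)^(1/4)/(sin(x) - 1)^(1/4)


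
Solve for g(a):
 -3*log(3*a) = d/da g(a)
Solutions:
 g(a) = C1 - 3*a*log(a) - a*log(27) + 3*a


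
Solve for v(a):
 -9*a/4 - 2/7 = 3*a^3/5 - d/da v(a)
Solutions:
 v(a) = C1 + 3*a^4/20 + 9*a^2/8 + 2*a/7


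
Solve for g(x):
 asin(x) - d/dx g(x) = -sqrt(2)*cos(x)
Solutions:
 g(x) = C1 + x*asin(x) + sqrt(1 - x^2) + sqrt(2)*sin(x)


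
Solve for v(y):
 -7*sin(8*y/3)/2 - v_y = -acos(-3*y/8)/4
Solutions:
 v(y) = C1 + y*acos(-3*y/8)/4 + sqrt(64 - 9*y^2)/12 + 21*cos(8*y/3)/16


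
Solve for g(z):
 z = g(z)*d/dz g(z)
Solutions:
 g(z) = -sqrt(C1 + z^2)
 g(z) = sqrt(C1 + z^2)


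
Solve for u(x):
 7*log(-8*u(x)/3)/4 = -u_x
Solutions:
 4*Integral(1/(log(-_y) - log(3) + 3*log(2)), (_y, u(x)))/7 = C1 - x


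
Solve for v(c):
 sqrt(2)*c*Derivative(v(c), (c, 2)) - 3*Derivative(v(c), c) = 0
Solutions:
 v(c) = C1 + C2*c^(1 + 3*sqrt(2)/2)


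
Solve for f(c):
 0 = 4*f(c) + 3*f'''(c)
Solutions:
 f(c) = C3*exp(-6^(2/3)*c/3) + (C1*sin(2^(2/3)*3^(1/6)*c/2) + C2*cos(2^(2/3)*3^(1/6)*c/2))*exp(6^(2/3)*c/6)


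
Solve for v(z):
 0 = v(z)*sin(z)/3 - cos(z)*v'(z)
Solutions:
 v(z) = C1/cos(z)^(1/3)


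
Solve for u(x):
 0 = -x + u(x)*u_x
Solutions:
 u(x) = -sqrt(C1 + x^2)
 u(x) = sqrt(C1 + x^2)


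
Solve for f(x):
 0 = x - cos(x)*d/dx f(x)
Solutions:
 f(x) = C1 + Integral(x/cos(x), x)


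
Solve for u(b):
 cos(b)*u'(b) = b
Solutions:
 u(b) = C1 + Integral(b/cos(b), b)


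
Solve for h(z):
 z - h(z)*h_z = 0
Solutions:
 h(z) = -sqrt(C1 + z^2)
 h(z) = sqrt(C1 + z^2)


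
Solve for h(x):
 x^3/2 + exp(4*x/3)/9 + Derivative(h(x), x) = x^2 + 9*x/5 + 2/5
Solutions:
 h(x) = C1 - x^4/8 + x^3/3 + 9*x^2/10 + 2*x/5 - exp(4*x/3)/12


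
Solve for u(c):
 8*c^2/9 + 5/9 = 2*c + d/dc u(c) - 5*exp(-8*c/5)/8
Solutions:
 u(c) = C1 + 8*c^3/27 - c^2 + 5*c/9 - 25*exp(-8*c/5)/64


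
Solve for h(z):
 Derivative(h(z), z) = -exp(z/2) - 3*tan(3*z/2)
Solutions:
 h(z) = C1 - 2*exp(z/2) + 2*log(cos(3*z/2))


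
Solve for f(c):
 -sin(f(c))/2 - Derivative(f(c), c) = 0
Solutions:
 f(c) = -acos((-C1 - exp(c))/(C1 - exp(c))) + 2*pi
 f(c) = acos((-C1 - exp(c))/(C1 - exp(c)))


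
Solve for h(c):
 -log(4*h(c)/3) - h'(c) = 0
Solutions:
 Integral(1/(log(_y) - log(3) + 2*log(2)), (_y, h(c))) = C1 - c


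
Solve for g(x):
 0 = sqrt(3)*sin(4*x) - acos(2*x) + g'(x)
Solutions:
 g(x) = C1 + x*acos(2*x) - sqrt(1 - 4*x^2)/2 + sqrt(3)*cos(4*x)/4


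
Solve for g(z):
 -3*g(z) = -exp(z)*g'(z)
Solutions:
 g(z) = C1*exp(-3*exp(-z))


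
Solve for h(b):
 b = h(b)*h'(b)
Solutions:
 h(b) = -sqrt(C1 + b^2)
 h(b) = sqrt(C1 + b^2)


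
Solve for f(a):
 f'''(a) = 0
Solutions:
 f(a) = C1 + C2*a + C3*a^2


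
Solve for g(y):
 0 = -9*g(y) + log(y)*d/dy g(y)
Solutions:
 g(y) = C1*exp(9*li(y))


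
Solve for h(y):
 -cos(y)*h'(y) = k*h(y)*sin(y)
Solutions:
 h(y) = C1*exp(k*log(cos(y)))


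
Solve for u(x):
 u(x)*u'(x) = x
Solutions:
 u(x) = -sqrt(C1 + x^2)
 u(x) = sqrt(C1 + x^2)


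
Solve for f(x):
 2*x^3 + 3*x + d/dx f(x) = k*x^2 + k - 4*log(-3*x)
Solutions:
 f(x) = C1 + k*x^3/3 - x^4/2 - 3*x^2/2 + x*(k - 4*log(3) + 4) - 4*x*log(-x)


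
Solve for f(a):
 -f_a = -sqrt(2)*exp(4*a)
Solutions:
 f(a) = C1 + sqrt(2)*exp(4*a)/4


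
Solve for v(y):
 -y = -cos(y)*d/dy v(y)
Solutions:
 v(y) = C1 + Integral(y/cos(y), y)


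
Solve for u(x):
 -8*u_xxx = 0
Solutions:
 u(x) = C1 + C2*x + C3*x^2


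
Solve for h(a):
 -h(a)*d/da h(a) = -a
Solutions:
 h(a) = -sqrt(C1 + a^2)
 h(a) = sqrt(C1 + a^2)


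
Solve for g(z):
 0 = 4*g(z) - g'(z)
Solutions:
 g(z) = C1*exp(4*z)


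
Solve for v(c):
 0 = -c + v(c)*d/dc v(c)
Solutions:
 v(c) = -sqrt(C1 + c^2)
 v(c) = sqrt(C1 + c^2)


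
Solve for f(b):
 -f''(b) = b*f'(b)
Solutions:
 f(b) = C1 + C2*erf(sqrt(2)*b/2)


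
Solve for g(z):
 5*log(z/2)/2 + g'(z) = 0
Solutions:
 g(z) = C1 - 5*z*log(z)/2 + 5*z*log(2)/2 + 5*z/2


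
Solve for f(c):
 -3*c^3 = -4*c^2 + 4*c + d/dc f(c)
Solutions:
 f(c) = C1 - 3*c^4/4 + 4*c^3/3 - 2*c^2


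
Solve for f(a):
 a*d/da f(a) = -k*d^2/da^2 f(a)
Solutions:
 f(a) = C1 + C2*sqrt(k)*erf(sqrt(2)*a*sqrt(1/k)/2)


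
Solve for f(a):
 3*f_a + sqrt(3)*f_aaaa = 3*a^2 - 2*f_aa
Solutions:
 f(a) = C1 + C2*exp(-a*(-2^(2/3)*3^(1/6)*(27 + sqrt(32*sqrt(3) + 729))^(1/3) + 4*6^(1/3)/(27 + sqrt(32*sqrt(3) + 729))^(1/3))/12)*sin(a*(4*2^(1/3)*3^(5/6)/(27 + sqrt(32*sqrt(3) + 729))^(1/3) + 6^(2/3)*(27 + sqrt(32*sqrt(3) + 729))^(1/3))/12) + C3*exp(-a*(-2^(2/3)*3^(1/6)*(27 + sqrt(32*sqrt(3) + 729))^(1/3) + 4*6^(1/3)/(27 + sqrt(32*sqrt(3) + 729))^(1/3))/12)*cos(a*(4*2^(1/3)*3^(5/6)/(27 + sqrt(32*sqrt(3) + 729))^(1/3) + 6^(2/3)*(27 + sqrt(32*sqrt(3) + 729))^(1/3))/12) + C4*exp(a*(-2^(2/3)*3^(1/6)*(27 + sqrt(32*sqrt(3) + 729))^(1/3) + 4*6^(1/3)/(27 + sqrt(32*sqrt(3) + 729))^(1/3))/6) + a^3/3 - 2*a^2/3 + 8*a/9


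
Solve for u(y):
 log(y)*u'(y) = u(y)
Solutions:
 u(y) = C1*exp(li(y))


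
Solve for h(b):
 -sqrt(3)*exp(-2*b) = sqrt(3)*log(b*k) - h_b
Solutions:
 h(b) = C1 + sqrt(3)*b*log(b*k) - sqrt(3)*b - sqrt(3)*exp(-2*b)/2


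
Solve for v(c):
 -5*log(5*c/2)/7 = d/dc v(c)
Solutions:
 v(c) = C1 - 5*c*log(c)/7 - 5*c*log(5)/7 + 5*c*log(2)/7 + 5*c/7


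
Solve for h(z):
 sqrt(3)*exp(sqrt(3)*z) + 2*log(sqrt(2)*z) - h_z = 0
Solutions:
 h(z) = C1 + 2*z*log(z) + z*(-2 + log(2)) + exp(sqrt(3)*z)


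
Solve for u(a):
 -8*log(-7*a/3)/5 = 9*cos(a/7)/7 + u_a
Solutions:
 u(a) = C1 - 8*a*log(-a)/5 - 8*a*log(7)/5 + 8*a/5 + 8*a*log(3)/5 - 9*sin(a/7)


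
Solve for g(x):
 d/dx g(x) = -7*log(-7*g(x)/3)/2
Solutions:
 2*Integral(1/(log(-_y) - log(3) + log(7)), (_y, g(x)))/7 = C1 - x


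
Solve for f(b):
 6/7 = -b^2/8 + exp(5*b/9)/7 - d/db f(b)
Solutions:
 f(b) = C1 - b^3/24 - 6*b/7 + 9*exp(5*b/9)/35


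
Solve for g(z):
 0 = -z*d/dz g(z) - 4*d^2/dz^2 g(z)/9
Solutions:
 g(z) = C1 + C2*erf(3*sqrt(2)*z/4)


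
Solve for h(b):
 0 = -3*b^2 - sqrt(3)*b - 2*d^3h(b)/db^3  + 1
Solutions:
 h(b) = C1 + C2*b + C3*b^2 - b^5/40 - sqrt(3)*b^4/48 + b^3/12


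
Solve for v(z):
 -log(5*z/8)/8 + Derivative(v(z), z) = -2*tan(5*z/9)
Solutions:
 v(z) = C1 + z*log(z)/8 - 3*z*log(2)/8 - z/8 + z*log(5)/8 + 18*log(cos(5*z/9))/5


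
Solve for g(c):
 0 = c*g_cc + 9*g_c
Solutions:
 g(c) = C1 + C2/c^8


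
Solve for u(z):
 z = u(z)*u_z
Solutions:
 u(z) = -sqrt(C1 + z^2)
 u(z) = sqrt(C1 + z^2)


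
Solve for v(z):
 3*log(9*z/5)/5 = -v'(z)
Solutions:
 v(z) = C1 - 3*z*log(z)/5 - 6*z*log(3)/5 + 3*z/5 + 3*z*log(5)/5


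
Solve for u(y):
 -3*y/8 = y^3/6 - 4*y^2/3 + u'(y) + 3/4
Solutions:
 u(y) = C1 - y^4/24 + 4*y^3/9 - 3*y^2/16 - 3*y/4


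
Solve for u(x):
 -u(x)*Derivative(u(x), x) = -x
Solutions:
 u(x) = -sqrt(C1 + x^2)
 u(x) = sqrt(C1 + x^2)


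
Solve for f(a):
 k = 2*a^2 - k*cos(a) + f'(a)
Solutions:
 f(a) = C1 - 2*a^3/3 + a*k + k*sin(a)


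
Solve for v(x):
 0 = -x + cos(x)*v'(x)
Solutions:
 v(x) = C1 + Integral(x/cos(x), x)


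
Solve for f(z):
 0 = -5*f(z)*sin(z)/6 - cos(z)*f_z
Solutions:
 f(z) = C1*cos(z)^(5/6)


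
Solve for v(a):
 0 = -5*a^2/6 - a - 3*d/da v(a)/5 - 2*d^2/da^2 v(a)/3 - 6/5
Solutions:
 v(a) = C1 + C2*exp(-9*a/10) - 25*a^3/54 + 115*a^2/162 - 2608*a/729


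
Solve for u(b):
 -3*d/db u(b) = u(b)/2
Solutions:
 u(b) = C1*exp(-b/6)


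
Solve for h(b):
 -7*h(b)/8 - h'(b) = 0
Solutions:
 h(b) = C1*exp(-7*b/8)


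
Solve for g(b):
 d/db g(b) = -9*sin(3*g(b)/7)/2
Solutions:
 9*b/2 + 7*log(cos(3*g(b)/7) - 1)/6 - 7*log(cos(3*g(b)/7) + 1)/6 = C1


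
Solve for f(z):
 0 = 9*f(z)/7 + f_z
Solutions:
 f(z) = C1*exp(-9*z/7)


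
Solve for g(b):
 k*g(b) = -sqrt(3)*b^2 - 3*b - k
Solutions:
 g(b) = (-sqrt(3)*b^2 - 3*b - k)/k


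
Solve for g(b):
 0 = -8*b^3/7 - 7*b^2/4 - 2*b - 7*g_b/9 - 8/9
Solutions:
 g(b) = C1 - 18*b^4/49 - 3*b^3/4 - 9*b^2/7 - 8*b/7


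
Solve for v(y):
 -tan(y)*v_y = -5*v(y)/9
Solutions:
 v(y) = C1*sin(y)^(5/9)


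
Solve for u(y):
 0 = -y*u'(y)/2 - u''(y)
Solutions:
 u(y) = C1 + C2*erf(y/2)


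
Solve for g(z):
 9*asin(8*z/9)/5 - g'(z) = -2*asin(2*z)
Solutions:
 g(z) = C1 + 9*z*asin(8*z/9)/5 + 2*z*asin(2*z) + sqrt(1 - 4*z^2) + 9*sqrt(81 - 64*z^2)/40


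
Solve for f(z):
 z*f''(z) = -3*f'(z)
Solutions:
 f(z) = C1 + C2/z^2


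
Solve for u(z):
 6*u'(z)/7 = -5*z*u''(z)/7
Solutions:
 u(z) = C1 + C2/z^(1/5)


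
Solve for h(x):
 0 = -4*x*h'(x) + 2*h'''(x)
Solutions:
 h(x) = C1 + Integral(C2*airyai(2^(1/3)*x) + C3*airybi(2^(1/3)*x), x)


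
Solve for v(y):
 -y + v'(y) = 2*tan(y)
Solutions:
 v(y) = C1 + y^2/2 - 2*log(cos(y))


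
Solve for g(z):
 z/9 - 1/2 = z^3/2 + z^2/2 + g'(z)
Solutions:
 g(z) = C1 - z^4/8 - z^3/6 + z^2/18 - z/2


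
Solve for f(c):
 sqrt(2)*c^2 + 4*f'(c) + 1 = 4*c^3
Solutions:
 f(c) = C1 + c^4/4 - sqrt(2)*c^3/12 - c/4


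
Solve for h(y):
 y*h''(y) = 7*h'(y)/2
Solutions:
 h(y) = C1 + C2*y^(9/2)


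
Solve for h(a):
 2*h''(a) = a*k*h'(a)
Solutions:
 h(a) = Piecewise((-sqrt(pi)*C1*erf(a*sqrt(-k)/2)/sqrt(-k) - C2, (k > 0) | (k < 0)), (-C1*a - C2, True))


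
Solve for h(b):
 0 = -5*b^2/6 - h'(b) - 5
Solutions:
 h(b) = C1 - 5*b^3/18 - 5*b


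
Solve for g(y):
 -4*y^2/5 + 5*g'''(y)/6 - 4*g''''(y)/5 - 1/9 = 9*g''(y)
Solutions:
 g(y) = C1 + C2*y - y^4/135 - 2*y^3/729 + 317*y^2/328050 + (C3*sin(sqrt(25295)*y/48) + C4*cos(sqrt(25295)*y/48))*exp(25*y/48)


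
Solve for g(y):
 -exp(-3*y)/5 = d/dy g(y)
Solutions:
 g(y) = C1 + exp(-3*y)/15


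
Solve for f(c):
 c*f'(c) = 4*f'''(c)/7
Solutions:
 f(c) = C1 + Integral(C2*airyai(14^(1/3)*c/2) + C3*airybi(14^(1/3)*c/2), c)


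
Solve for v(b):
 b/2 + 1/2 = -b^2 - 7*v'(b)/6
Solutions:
 v(b) = C1 - 2*b^3/7 - 3*b^2/14 - 3*b/7


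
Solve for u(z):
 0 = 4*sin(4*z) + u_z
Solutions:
 u(z) = C1 + cos(4*z)


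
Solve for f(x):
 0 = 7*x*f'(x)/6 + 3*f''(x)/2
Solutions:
 f(x) = C1 + C2*erf(sqrt(14)*x/6)


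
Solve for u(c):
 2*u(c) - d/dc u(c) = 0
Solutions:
 u(c) = C1*exp(2*c)


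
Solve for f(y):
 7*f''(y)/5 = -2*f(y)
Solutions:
 f(y) = C1*sin(sqrt(70)*y/7) + C2*cos(sqrt(70)*y/7)


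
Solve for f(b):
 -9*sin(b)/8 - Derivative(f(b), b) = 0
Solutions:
 f(b) = C1 + 9*cos(b)/8


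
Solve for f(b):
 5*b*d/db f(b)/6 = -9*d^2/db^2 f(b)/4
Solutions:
 f(b) = C1 + C2*erf(sqrt(15)*b/9)


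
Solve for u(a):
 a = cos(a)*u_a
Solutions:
 u(a) = C1 + Integral(a/cos(a), a)


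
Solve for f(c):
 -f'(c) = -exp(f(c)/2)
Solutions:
 f(c) = 2*log(-1/(C1 + c)) + 2*log(2)


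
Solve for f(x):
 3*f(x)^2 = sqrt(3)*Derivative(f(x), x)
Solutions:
 f(x) = -1/(C1 + sqrt(3)*x)


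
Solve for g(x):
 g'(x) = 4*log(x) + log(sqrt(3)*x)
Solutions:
 g(x) = C1 + 5*x*log(x) - 5*x + x*log(3)/2


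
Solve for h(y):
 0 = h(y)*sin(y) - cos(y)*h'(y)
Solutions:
 h(y) = C1/cos(y)


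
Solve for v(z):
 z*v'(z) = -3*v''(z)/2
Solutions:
 v(z) = C1 + C2*erf(sqrt(3)*z/3)


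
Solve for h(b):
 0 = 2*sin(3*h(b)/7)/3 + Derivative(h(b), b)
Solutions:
 2*b/3 + 7*log(cos(3*h(b)/7) - 1)/6 - 7*log(cos(3*h(b)/7) + 1)/6 = C1


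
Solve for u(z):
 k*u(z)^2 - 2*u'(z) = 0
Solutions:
 u(z) = -2/(C1 + k*z)


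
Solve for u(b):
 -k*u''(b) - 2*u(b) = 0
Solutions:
 u(b) = C1*exp(-sqrt(2)*b*sqrt(-1/k)) + C2*exp(sqrt(2)*b*sqrt(-1/k))


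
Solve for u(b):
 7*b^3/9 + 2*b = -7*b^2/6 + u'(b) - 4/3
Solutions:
 u(b) = C1 + 7*b^4/36 + 7*b^3/18 + b^2 + 4*b/3


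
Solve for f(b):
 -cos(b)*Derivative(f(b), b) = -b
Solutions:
 f(b) = C1 + Integral(b/cos(b), b)


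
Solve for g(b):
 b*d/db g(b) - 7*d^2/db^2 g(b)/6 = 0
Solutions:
 g(b) = C1 + C2*erfi(sqrt(21)*b/7)


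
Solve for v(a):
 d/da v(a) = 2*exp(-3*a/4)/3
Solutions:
 v(a) = C1 - 8*exp(-3*a/4)/9


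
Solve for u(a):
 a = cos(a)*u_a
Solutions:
 u(a) = C1 + Integral(a/cos(a), a)
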